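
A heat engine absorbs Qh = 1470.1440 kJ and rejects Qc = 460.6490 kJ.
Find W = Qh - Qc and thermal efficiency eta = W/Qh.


W = 1470.1440 - 460.6490 = 1009.4950 kJ
eta = 1009.4950 / 1470.1440 = 0.6867 = 68.6664%

W = 1009.4950 kJ, eta = 68.6664%


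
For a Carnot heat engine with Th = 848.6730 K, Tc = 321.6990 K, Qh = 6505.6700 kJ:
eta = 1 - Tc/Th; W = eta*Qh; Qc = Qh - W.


eta = 1 - 321.6990/848.6730 = 0.6209
W = 0.6209 * 6505.6700 = 4039.6230 kJ
Qc = 6505.6700 - 4039.6230 = 2466.0470 kJ

eta = 62.0939%, W = 4039.6230 kJ, Qc = 2466.0470 kJ


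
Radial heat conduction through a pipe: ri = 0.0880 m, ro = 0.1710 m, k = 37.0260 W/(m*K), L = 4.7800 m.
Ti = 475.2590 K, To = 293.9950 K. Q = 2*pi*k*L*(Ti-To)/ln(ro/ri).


dT = 181.2640 K
ln(ro/ri) = 0.6643
Q = 2*pi*37.0260*4.7800*181.2640 / 0.6643 = 303420.1273 W

303420.1273 W


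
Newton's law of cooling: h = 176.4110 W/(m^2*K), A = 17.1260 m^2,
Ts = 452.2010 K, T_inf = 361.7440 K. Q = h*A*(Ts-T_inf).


dT = 90.4570 K
Q = 176.4110 * 17.1260 * 90.4570 = 273290.0259 W

273290.0259 W


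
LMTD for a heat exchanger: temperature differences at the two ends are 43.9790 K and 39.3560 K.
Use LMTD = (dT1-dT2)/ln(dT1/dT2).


dT1/dT2 = 1.1175
ln(dT1/dT2) = 0.1111
LMTD = 4.6230 / 0.1111 = 41.6247 K

41.6247 K


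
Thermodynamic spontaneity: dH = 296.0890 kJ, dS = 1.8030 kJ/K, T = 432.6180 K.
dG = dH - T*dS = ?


T*dS = 432.6180 * 1.8030 = 780.0103 kJ
dG = 296.0890 - 780.0103 = -483.9213 kJ (spontaneous)

dG = -483.9213 kJ, spontaneous


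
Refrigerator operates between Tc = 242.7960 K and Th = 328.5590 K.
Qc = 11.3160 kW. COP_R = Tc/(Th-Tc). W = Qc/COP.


COP = 242.7960 / 85.7630 = 2.8310
W = 11.3160 / 2.8310 = 3.9972 kW

COP = 2.8310, W = 3.9972 kW


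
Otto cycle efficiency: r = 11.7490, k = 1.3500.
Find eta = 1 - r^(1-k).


r^(k-1) = 2.3686
eta = 1 - 1/2.3686 = 0.5778 = 57.7818%

57.7818%


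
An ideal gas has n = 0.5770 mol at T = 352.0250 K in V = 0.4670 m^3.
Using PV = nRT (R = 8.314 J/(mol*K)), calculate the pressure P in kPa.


P = nRT/V = 0.5770 * 8.314 * 352.0250 / 0.4670
= 1688.7266 / 0.4670 = 3616.1169 Pa = 3.6161 kPa

3.6161 kPa


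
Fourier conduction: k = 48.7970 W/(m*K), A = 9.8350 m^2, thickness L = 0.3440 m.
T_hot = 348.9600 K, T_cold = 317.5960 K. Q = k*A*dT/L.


dT = 31.3640 K
Q = 48.7970 * 9.8350 * 31.3640 / 0.3440 = 43756.2898 W

43756.2898 W


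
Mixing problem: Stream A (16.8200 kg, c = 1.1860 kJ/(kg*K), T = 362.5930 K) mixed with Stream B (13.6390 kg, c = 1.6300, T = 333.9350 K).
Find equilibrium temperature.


num = 14657.0930
den = 42.1801
Tf = 347.4884 K

347.4884 K


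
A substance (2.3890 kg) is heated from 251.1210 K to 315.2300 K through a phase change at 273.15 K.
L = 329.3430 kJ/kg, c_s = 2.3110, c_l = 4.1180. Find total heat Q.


Q1 (sensible, solid) = 2.3890 * 2.3110 * 22.0290 = 121.6216 kJ
Q2 (latent) = 2.3890 * 329.3430 = 786.8004 kJ
Q3 (sensible, liquid) = 2.3890 * 4.1180 * 42.0800 = 413.9789 kJ
Q_total = 1322.4010 kJ

1322.4010 kJ


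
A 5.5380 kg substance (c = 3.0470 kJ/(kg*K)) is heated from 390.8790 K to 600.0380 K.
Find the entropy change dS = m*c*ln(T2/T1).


T2/T1 = 1.5351
ln(T2/T1) = 0.4286
dS = 5.5380 * 3.0470 * 0.4286 = 7.2322 kJ/K

7.2322 kJ/K


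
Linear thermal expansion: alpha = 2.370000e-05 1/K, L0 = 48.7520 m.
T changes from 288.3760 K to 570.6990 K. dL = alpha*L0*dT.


dT = 282.3230 K
dL = 2.370000e-05 * 48.7520 * 282.3230 = 0.326202 m
L_final = 49.078202 m

dL = 0.326202 m


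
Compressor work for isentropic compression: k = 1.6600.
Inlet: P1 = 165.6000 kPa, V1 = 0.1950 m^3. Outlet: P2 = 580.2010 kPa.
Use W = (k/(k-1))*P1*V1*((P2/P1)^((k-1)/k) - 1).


(k-1)/k = 0.3976
(P2/P1)^exp = 1.6462
W = 2.5152 * 165.6000 * 0.1950 * (1.6462 - 1) = 52.4878 kJ

52.4878 kJ


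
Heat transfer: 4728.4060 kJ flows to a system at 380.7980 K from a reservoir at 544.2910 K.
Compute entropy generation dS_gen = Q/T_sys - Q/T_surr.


dS_sys = 4728.4060/380.7980 = 12.4171 kJ/K
dS_surr = -4728.4060/544.2910 = -8.6873 kJ/K
dS_gen = 12.4171 - 8.6873 = 3.7298 kJ/K (irreversible)

dS_gen = 3.7298 kJ/K, irreversible


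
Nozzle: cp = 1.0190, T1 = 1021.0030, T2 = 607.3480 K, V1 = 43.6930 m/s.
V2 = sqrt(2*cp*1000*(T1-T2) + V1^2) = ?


dT = 413.6550 K
2*cp*1000*dT = 843028.8900
V1^2 = 1909.0782
V2 = sqrt(844937.9682) = 919.2051 m/s

919.2051 m/s


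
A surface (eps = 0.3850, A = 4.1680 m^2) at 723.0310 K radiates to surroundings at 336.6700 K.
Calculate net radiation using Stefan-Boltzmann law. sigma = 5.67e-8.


T^4 = 2.7329e+11
Tsurr^4 = 1.2847e+10
Q = 0.3850 * 5.67e-8 * 4.1680 * 2.6045e+11 = 23696.6813 W

23696.6813 W


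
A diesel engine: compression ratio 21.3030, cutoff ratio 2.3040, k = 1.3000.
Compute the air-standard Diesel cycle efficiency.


r^(k-1) = 2.5034
rc^k = 2.9596
eta = 0.5383 = 53.8251%

53.8251%


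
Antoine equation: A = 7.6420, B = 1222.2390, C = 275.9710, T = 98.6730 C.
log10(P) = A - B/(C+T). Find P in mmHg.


C+T = 374.6440
B/(C+T) = 3.2624
log10(P) = 7.6420 - 3.2624 = 4.3796
P = 10^4.3796 = 23966.1843 mmHg

23966.1843 mmHg


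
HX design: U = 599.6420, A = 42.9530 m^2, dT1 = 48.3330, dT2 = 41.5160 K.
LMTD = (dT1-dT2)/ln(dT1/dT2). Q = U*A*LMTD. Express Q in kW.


LMTD = 44.8382 K
Q = 599.6420 * 42.9530 * 44.8382 = 1154870.7192 W = 1154.8707 kW

1154.8707 kW


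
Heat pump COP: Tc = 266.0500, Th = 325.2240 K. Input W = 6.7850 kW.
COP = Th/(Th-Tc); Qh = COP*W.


COP = 325.2240 / 59.1740 = 5.4961
Qh = 5.4961 * 6.7850 = 37.2908 kW

COP = 5.4961, Qh = 37.2908 kW


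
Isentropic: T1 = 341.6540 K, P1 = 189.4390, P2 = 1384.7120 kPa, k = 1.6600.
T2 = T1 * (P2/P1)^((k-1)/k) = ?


(k-1)/k = 0.3976
(P2/P1)^exp = 2.2053
T2 = 341.6540 * 2.2053 = 753.4612 K

753.4612 K


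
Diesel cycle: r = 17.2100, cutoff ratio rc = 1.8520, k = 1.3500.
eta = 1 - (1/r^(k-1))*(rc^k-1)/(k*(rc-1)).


r^(k-1) = 2.7072
rc^k = 2.2978
eta = 0.5832 = 58.3211%

58.3211%


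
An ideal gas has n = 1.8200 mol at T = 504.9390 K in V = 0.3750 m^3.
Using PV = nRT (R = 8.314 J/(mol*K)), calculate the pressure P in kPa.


P = nRT/V = 1.8200 * 8.314 * 504.9390 / 0.3750
= 7640.4744 / 0.3750 = 20374.5983 Pa = 20.3746 kPa

20.3746 kPa


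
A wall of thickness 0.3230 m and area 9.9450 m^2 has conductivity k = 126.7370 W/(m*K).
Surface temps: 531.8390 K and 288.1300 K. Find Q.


dT = 243.7090 K
Q = 126.7370 * 9.9450 * 243.7090 / 0.3230 = 950992.8583 W

950992.8583 W


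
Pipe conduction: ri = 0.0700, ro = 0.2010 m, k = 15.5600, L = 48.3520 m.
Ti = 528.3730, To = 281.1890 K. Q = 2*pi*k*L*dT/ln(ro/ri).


dT = 247.1840 K
ln(ro/ri) = 1.0548
Q = 2*pi*15.5600*48.3520*247.1840 / 1.0548 = 1107771.4257 W

1107771.4257 W


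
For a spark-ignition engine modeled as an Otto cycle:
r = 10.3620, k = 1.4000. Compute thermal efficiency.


r^(k-1) = 2.5479
eta = 1 - 1/2.5479 = 0.6075 = 60.7515%

60.7515%


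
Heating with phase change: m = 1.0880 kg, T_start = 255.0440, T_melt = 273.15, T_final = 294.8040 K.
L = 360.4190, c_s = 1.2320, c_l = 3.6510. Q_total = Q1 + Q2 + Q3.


Q1 (sensible, solid) = 1.0880 * 1.2320 * 18.1060 = 24.2696 kJ
Q2 (latent) = 1.0880 * 360.4190 = 392.1359 kJ
Q3 (sensible, liquid) = 1.0880 * 3.6510 * 21.6540 = 86.0159 kJ
Q_total = 502.4214 kJ

502.4214 kJ


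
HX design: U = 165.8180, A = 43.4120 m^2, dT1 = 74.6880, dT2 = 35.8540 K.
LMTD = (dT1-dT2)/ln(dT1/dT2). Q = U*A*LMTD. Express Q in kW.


LMTD = 52.9171 K
Q = 165.8180 * 43.4120 * 52.9171 = 380923.5579 W = 380.9236 kW

380.9236 kW


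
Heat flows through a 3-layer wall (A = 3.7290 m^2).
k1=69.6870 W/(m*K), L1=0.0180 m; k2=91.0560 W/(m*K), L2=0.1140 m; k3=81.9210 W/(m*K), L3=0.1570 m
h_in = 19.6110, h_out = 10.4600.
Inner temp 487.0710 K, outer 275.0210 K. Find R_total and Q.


R_conv_in = 1/(19.6110*3.7290) = 0.0137
R_1 = 0.0180/(69.6870*3.7290) = 6.9267e-05
R_2 = 0.1140/(91.0560*3.7290) = 0.0003
R_3 = 0.1570/(81.9210*3.7290) = 0.0005
R_conv_out = 1/(10.4600*3.7290) = 0.0256
R_total = 0.0402 K/W
Q = 212.0500 / 0.0402 = 5270.8307 W

R_total = 0.0402 K/W, Q = 5270.8307 W


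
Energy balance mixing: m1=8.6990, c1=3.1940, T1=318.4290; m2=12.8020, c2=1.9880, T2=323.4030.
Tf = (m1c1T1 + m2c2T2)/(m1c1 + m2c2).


num = 17078.1523
den = 53.2350
Tf = 320.8070 K

320.8070 K


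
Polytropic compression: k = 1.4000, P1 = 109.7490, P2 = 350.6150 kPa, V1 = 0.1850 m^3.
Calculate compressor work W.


(k-1)/k = 0.2857
(P2/P1)^exp = 1.3936
W = 3.5000 * 109.7490 * 0.1850 * (1.3936 - 1) = 27.9667 kJ

27.9667 kJ


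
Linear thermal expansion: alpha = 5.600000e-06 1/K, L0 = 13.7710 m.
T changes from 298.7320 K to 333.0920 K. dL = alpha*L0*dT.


dT = 34.3600 K
dL = 5.600000e-06 * 13.7710 * 34.3600 = 0.002650 m
L_final = 13.773650 m

dL = 0.002650 m


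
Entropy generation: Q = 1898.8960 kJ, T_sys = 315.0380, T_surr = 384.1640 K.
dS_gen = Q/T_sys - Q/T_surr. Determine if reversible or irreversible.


dS_sys = 1898.8960/315.0380 = 6.0275 kJ/K
dS_surr = -1898.8960/384.1640 = -4.9429 kJ/K
dS_gen = 6.0275 - 4.9429 = 1.0846 kJ/K (irreversible)

dS_gen = 1.0846 kJ/K, irreversible


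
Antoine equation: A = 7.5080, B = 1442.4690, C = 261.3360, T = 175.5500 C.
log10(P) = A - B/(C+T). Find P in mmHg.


C+T = 436.8860
B/(C+T) = 3.3017
log10(P) = 7.5080 - 3.3017 = 4.2063
P = 10^4.2063 = 16080.3054 mmHg

16080.3054 mmHg


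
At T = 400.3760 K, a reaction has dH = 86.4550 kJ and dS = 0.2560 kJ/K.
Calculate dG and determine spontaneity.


T*dS = 400.3760 * 0.2560 = 102.4963 kJ
dG = 86.4550 - 102.4963 = -16.0413 kJ (spontaneous)

dG = -16.0413 kJ, spontaneous


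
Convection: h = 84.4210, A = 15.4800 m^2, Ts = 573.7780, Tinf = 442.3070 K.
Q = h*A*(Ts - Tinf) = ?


dT = 131.4710 K
Q = 84.4210 * 15.4800 * 131.4710 = 171811.1777 W

171811.1777 W


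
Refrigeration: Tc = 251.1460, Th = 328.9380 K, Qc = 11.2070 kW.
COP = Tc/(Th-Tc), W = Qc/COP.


COP = 251.1460 / 77.7920 = 3.2284
W = 11.2070 / 3.2284 = 3.4713 kW

COP = 3.2284, W = 3.4713 kW


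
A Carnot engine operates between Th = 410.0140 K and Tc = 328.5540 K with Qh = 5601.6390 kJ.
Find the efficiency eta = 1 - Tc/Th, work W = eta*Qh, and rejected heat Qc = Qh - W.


eta = 1 - 328.5540/410.0140 = 0.1987
W = 0.1987 * 5601.6390 = 1112.9120 kJ
Qc = 5601.6390 - 1112.9120 = 4488.7270 kJ

eta = 19.8676%, W = 1112.9120 kJ, Qc = 4488.7270 kJ


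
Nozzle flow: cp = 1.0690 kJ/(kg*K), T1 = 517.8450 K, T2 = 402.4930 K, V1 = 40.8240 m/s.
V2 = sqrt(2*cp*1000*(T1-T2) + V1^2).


dT = 115.3520 K
2*cp*1000*dT = 246622.5760
V1^2 = 1666.5990
V2 = sqrt(248289.1750) = 498.2862 m/s

498.2862 m/s


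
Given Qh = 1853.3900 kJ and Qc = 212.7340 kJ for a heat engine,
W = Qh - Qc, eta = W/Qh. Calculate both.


W = 1853.3900 - 212.7340 = 1640.6560 kJ
eta = 1640.6560 / 1853.3900 = 0.8852 = 88.5219%

W = 1640.6560 kJ, eta = 88.5219%


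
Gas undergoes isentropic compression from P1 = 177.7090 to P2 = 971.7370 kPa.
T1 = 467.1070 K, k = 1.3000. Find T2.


(k-1)/k = 0.2308
(P2/P1)^exp = 1.4800
T2 = 467.1070 * 1.4800 = 691.3325 K

691.3325 K


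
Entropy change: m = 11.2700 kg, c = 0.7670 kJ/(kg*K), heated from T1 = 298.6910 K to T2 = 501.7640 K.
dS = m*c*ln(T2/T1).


T2/T1 = 1.6799
ln(T2/T1) = 0.5187
dS = 11.2700 * 0.7670 * 0.5187 = 4.4839 kJ/K

4.4839 kJ/K


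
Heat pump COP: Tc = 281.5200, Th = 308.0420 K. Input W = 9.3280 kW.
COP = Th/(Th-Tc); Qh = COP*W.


COP = 308.0420 / 26.5220 = 11.6146
Qh = 11.6146 * 9.3280 = 108.3408 kW

COP = 11.6146, Qh = 108.3408 kW


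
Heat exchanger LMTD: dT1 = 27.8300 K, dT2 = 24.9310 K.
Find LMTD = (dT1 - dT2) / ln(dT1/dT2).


dT1/dT2 = 1.1163
ln(dT1/dT2) = 0.1100
LMTD = 2.8990 / 0.1100 = 26.3539 K

26.3539 K


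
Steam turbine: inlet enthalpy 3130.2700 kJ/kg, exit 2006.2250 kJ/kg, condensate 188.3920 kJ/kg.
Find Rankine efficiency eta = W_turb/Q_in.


W = 1124.0450 kJ/kg
Q_in = 2941.8780 kJ/kg
eta = 0.3821 = 38.2084%

eta = 38.2084%


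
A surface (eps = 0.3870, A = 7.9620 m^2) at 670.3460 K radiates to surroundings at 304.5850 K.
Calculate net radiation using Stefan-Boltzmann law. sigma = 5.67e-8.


T^4 = 2.0193e+11
Tsurr^4 = 8.6066e+09
Q = 0.3870 * 5.67e-8 * 7.9620 * 1.9332e+11 = 33775.0146 W

33775.0146 W


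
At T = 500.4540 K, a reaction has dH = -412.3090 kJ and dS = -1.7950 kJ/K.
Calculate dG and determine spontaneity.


T*dS = 500.4540 * -1.7950 = -898.3149 kJ
dG = -412.3090 + 898.3149 = 486.0059 kJ (non-spontaneous)

dG = 486.0059 kJ, non-spontaneous


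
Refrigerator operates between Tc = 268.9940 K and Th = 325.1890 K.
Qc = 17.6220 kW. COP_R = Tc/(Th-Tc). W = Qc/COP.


COP = 268.9940 / 56.1950 = 4.7868
W = 17.6220 / 4.7868 = 3.6814 kW

COP = 4.7868, W = 3.6814 kW


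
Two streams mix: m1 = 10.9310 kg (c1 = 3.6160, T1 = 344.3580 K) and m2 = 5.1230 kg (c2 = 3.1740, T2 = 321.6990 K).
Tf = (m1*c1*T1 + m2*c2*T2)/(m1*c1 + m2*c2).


num = 18842.2202
den = 55.7869
Tf = 337.7535 K

337.7535 K


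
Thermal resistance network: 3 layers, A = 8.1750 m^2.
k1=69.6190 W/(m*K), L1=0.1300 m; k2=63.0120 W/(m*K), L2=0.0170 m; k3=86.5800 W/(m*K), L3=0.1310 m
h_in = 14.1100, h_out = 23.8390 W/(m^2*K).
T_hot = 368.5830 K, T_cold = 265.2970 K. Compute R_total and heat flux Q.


R_conv_in = 1/(14.1100*8.1750) = 0.0087
R_1 = 0.1300/(69.6190*8.1750) = 0.0002
R_2 = 0.0170/(63.0120*8.1750) = 3.3002e-05
R_3 = 0.1310/(86.5800*8.1750) = 0.0002
R_conv_out = 1/(23.8390*8.1750) = 0.0051
R_total = 0.0142 K/W
Q = 103.2860 / 0.0142 = 7249.6222 W

R_total = 0.0142 K/W, Q = 7249.6222 W


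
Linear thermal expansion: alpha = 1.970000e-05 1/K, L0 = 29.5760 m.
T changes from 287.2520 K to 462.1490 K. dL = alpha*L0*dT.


dT = 174.8970 K
dL = 1.970000e-05 * 29.5760 * 174.8970 = 0.101903 m
L_final = 29.677903 m

dL = 0.101903 m


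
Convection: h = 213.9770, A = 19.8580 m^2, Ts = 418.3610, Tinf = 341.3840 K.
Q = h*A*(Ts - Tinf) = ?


dT = 76.9770 K
Q = 213.9770 * 19.8580 * 76.9770 = 327087.2249 W

327087.2249 W


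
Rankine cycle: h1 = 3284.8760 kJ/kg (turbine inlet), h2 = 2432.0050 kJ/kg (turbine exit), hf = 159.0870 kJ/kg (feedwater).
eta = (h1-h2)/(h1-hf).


W = 852.8710 kJ/kg
Q_in = 3125.7890 kJ/kg
eta = 0.2728 = 27.2850%

eta = 27.2850%


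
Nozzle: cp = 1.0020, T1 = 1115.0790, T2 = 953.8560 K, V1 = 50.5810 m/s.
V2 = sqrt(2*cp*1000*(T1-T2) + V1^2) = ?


dT = 161.2230 K
2*cp*1000*dT = 323090.8920
V1^2 = 2558.4376
V2 = sqrt(325649.3296) = 570.6569 m/s

570.6569 m/s


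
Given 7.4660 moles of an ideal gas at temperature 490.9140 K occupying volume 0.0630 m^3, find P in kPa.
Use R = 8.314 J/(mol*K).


P = nRT/V = 7.4660 * 8.314 * 490.9140 / 0.0630
= 30472.1729 / 0.0630 = 483685.2836 Pa = 483.6853 kPa

483.6853 kPa


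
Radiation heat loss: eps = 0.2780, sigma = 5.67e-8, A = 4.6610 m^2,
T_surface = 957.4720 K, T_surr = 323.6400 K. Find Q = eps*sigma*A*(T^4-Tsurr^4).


T^4 = 8.4044e+11
Tsurr^4 = 1.0971e+10
Q = 0.2780 * 5.67e-8 * 4.6610 * 8.2946e+11 = 60940.3112 W

60940.3112 W


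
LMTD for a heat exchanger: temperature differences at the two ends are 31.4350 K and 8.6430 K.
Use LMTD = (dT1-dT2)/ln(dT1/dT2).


dT1/dT2 = 3.6370
ln(dT1/dT2) = 1.2912
LMTD = 22.7920 / 1.2912 = 17.6522 K

17.6522 K


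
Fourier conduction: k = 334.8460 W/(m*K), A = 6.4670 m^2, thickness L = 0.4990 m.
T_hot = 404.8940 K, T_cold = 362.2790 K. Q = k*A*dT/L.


dT = 42.6150 K
Q = 334.8460 * 6.4670 * 42.6150 / 0.4990 = 184931.0874 W

184931.0874 W


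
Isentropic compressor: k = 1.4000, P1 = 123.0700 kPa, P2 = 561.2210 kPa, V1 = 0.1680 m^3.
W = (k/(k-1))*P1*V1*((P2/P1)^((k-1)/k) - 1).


(k-1)/k = 0.2857
(P2/P1)^exp = 1.5427
W = 3.5000 * 123.0700 * 0.1680 * (1.5427 - 1) = 39.2723 kJ

39.2723 kJ


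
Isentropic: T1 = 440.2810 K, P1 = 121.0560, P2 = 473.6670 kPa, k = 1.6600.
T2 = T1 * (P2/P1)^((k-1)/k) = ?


(k-1)/k = 0.3976
(P2/P1)^exp = 1.7202
T2 = 440.2810 * 1.7202 = 757.3506 K

757.3506 K


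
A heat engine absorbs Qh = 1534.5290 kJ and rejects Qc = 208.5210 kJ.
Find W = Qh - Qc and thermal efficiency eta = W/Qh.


W = 1534.5290 - 208.5210 = 1326.0080 kJ
eta = 1326.0080 / 1534.5290 = 0.8641 = 86.4114%

W = 1326.0080 kJ, eta = 86.4114%


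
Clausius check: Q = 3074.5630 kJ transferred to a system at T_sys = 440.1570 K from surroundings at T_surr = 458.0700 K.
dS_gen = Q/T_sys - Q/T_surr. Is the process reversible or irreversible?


dS_sys = 3074.5630/440.1570 = 6.9852 kJ/K
dS_surr = -3074.5630/458.0700 = -6.7120 kJ/K
dS_gen = 6.9852 - 6.7120 = 0.2732 kJ/K (irreversible)

dS_gen = 0.2732 kJ/K, irreversible


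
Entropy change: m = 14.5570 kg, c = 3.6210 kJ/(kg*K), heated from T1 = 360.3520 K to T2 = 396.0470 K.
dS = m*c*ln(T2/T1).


T2/T1 = 1.0991
ln(T2/T1) = 0.0945
dS = 14.5570 * 3.6210 * 0.0945 = 4.9786 kJ/K

4.9786 kJ/K


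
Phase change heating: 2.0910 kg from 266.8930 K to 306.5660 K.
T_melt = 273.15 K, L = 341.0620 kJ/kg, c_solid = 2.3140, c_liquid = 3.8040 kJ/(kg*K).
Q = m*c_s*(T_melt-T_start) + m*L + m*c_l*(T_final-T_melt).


Q1 (sensible, solid) = 2.0910 * 2.3140 * 6.2570 = 30.2750 kJ
Q2 (latent) = 2.0910 * 341.0620 = 713.1606 kJ
Q3 (sensible, liquid) = 2.0910 * 3.8040 * 33.4160 = 265.7963 kJ
Q_total = 1009.2319 kJ

1009.2319 kJ


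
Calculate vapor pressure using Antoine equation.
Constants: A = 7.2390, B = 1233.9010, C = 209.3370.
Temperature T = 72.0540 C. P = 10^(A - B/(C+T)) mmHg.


C+T = 281.3910
B/(C+T) = 4.3850
log10(P) = 7.2390 - 4.3850 = 2.8540
P = 10^2.8540 = 714.4878 mmHg

714.4878 mmHg


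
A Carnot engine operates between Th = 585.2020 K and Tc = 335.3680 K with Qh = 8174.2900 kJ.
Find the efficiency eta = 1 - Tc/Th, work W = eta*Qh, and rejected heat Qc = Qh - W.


eta = 1 - 335.3680/585.2020 = 0.4269
W = 0.4269 * 8174.2900 = 3489.7618 kJ
Qc = 8174.2900 - 3489.7618 = 4684.5282 kJ

eta = 42.6919%, W = 3489.7618 kJ, Qc = 4684.5282 kJ


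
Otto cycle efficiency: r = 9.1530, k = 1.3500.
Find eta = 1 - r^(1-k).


r^(k-1) = 2.1704
eta = 1 - 1/2.1704 = 0.5393 = 53.9263%

53.9263%


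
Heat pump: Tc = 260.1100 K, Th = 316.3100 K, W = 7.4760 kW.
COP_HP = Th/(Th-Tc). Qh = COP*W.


COP = 316.3100 / 56.2000 = 5.6283
Qh = 5.6283 * 7.4760 = 42.0771 kW

COP = 5.6283, Qh = 42.0771 kW


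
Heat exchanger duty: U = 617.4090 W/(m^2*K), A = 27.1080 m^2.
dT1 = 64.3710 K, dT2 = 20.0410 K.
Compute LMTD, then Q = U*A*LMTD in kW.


LMTD = 37.9901 K
Q = 617.4090 * 27.1080 * 37.9901 = 635829.7353 W = 635.8297 kW

635.8297 kW


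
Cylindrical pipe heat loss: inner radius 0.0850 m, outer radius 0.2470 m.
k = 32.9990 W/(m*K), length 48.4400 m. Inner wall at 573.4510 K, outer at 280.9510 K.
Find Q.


dT = 292.5000 K
ln(ro/ri) = 1.0667
Q = 2*pi*32.9990*48.4400*292.5000 / 1.0667 = 2753932.3072 W

2753932.3072 W


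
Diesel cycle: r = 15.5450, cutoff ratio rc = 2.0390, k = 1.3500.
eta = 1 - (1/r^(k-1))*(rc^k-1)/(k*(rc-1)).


r^(k-1) = 2.6125
rc^k = 2.6165
eta = 0.5589 = 55.8879%

55.8879%


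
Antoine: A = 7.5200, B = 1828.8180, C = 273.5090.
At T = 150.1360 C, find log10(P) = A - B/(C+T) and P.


C+T = 423.6450
B/(C+T) = 4.3169
log10(P) = 7.5200 - 4.3169 = 3.2031
P = 10^3.2031 = 1596.3777 mmHg

1596.3777 mmHg


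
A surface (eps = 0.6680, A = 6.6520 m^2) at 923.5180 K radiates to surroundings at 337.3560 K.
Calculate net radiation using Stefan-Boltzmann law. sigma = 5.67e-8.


T^4 = 7.2741e+11
Tsurr^4 = 1.2953e+10
Q = 0.6680 * 5.67e-8 * 6.6520 * 7.1446e+11 = 180007.4126 W

180007.4126 W


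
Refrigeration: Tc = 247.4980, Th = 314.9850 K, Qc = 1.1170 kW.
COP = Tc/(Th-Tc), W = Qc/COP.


COP = 247.4980 / 67.4870 = 3.6673
W = 1.1170 / 3.6673 = 0.3046 kW

COP = 3.6673, W = 0.3046 kW


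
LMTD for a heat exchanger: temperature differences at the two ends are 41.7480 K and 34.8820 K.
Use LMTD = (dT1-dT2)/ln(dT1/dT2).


dT1/dT2 = 1.1968
ln(dT1/dT2) = 0.1797
LMTD = 6.8660 / 0.1797 = 38.2122 K

38.2122 K


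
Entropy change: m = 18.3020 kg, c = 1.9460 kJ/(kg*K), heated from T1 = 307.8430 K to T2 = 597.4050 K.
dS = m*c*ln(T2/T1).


T2/T1 = 1.9406
ln(T2/T1) = 0.6630
dS = 18.3020 * 1.9460 * 0.6630 = 23.6134 kJ/K

23.6134 kJ/K


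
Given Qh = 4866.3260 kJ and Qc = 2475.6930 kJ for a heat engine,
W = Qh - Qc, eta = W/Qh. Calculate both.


W = 4866.3260 - 2475.6930 = 2390.6330 kJ
eta = 2390.6330 / 4866.3260 = 0.4913 = 49.1260%

W = 2390.6330 kJ, eta = 49.1260%


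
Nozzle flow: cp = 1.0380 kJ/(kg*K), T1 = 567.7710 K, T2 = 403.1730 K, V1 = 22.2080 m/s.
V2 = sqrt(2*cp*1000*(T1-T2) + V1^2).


dT = 164.5980 K
2*cp*1000*dT = 341705.4480
V1^2 = 493.1953
V2 = sqrt(342198.6433) = 584.9775 m/s

584.9775 m/s


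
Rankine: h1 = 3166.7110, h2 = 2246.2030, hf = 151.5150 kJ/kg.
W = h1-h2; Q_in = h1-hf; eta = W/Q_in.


W = 920.5080 kJ/kg
Q_in = 3015.1960 kJ/kg
eta = 0.3053 = 30.5290%

eta = 30.5290%


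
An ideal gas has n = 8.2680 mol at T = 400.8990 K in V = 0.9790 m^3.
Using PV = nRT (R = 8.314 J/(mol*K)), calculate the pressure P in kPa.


P = nRT/V = 8.2680 * 8.314 * 400.8990 / 0.9790
= 27557.8582 / 0.9790 = 28148.9869 Pa = 28.1490 kPa

28.1490 kPa


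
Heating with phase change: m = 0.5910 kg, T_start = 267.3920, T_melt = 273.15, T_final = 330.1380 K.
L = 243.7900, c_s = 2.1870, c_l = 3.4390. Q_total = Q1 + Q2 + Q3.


Q1 (sensible, solid) = 0.5910 * 2.1870 * 5.7580 = 7.4423 kJ
Q2 (latent) = 0.5910 * 243.7900 = 144.0799 kJ
Q3 (sensible, liquid) = 0.5910 * 3.4390 * 56.9880 = 115.8252 kJ
Q_total = 267.3474 kJ

267.3474 kJ


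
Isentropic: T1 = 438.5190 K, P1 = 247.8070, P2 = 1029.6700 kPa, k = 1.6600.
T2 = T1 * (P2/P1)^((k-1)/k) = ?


(k-1)/k = 0.3976
(P2/P1)^exp = 1.7617
T2 = 438.5190 * 1.7617 = 772.5590 K

772.5590 K


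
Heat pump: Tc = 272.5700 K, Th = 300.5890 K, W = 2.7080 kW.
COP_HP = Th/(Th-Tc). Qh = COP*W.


COP = 300.5890 / 28.0190 = 10.7280
Qh = 10.7280 * 2.7080 = 29.0515 kW

COP = 10.7280, Qh = 29.0515 kW


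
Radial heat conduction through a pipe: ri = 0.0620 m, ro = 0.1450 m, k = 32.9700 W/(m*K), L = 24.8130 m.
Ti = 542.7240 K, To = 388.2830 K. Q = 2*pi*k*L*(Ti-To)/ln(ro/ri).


dT = 154.4410 K
ln(ro/ri) = 0.8496
Q = 2*pi*32.9700*24.8130*154.4410 / 0.8496 = 934386.4261 W

934386.4261 W


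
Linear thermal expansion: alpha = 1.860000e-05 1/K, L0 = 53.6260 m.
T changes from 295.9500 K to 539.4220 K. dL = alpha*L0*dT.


dT = 243.4720 K
dL = 1.860000e-05 * 53.6260 * 243.4720 = 0.242850 m
L_final = 53.868850 m

dL = 0.242850 m


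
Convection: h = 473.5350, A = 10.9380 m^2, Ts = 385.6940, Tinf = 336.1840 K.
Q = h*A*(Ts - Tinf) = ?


dT = 49.5100 K
Q = 473.5350 * 10.9380 * 49.5100 = 256438.3238 W

256438.3238 W


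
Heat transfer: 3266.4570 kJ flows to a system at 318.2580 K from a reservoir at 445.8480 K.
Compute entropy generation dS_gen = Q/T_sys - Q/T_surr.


dS_sys = 3266.4570/318.2580 = 10.2636 kJ/K
dS_surr = -3266.4570/445.8480 = -7.3264 kJ/K
dS_gen = 10.2636 - 7.3264 = 2.9372 kJ/K (irreversible)

dS_gen = 2.9372 kJ/K, irreversible


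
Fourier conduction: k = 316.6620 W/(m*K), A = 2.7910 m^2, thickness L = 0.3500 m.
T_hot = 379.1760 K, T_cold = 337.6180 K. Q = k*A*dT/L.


dT = 41.5580 K
Q = 316.6620 * 2.7910 * 41.5580 / 0.3500 = 104940.3193 W

104940.3193 W


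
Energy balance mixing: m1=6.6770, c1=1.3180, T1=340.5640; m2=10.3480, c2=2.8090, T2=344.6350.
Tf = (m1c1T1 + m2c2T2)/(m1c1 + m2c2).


num = 13014.7495
den = 37.8678
Tf = 343.6889 K

343.6889 K


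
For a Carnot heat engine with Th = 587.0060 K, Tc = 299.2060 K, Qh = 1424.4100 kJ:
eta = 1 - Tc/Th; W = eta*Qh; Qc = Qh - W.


eta = 1 - 299.2060/587.0060 = 0.4903
W = 0.4903 * 1424.4100 = 698.3663 kJ
Qc = 1424.4100 - 698.3663 = 726.0437 kJ

eta = 49.0285%, W = 698.3663 kJ, Qc = 726.0437 kJ


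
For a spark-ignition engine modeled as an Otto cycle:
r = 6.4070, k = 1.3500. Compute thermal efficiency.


r^(k-1) = 1.9157
eta = 1 - 1/1.9157 = 0.4780 = 47.8000%

47.8000%


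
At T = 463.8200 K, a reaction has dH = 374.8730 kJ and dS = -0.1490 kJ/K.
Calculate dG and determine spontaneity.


T*dS = 463.8200 * -0.1490 = -69.1092 kJ
dG = 374.8730 + 69.1092 = 443.9822 kJ (non-spontaneous)

dG = 443.9822 kJ, non-spontaneous


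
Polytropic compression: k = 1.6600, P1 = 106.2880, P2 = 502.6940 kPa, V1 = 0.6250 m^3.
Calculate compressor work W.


(k-1)/k = 0.3976
(P2/P1)^exp = 1.8548
W = 2.5152 * 106.2880 * 0.6250 * (1.8548 - 1) = 142.8246 kJ

142.8246 kJ


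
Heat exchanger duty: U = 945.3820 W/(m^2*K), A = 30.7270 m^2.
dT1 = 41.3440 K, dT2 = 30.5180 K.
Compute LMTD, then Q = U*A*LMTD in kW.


LMTD = 35.6575 K
Q = 945.3820 * 30.7270 * 35.6575 = 1035806.2629 W = 1035.8063 kW

1035.8063 kW


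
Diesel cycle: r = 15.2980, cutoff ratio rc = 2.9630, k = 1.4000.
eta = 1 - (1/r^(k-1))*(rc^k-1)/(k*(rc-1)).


r^(k-1) = 2.9775
rc^k = 4.5753
eta = 0.5631 = 56.3065%

56.3065%


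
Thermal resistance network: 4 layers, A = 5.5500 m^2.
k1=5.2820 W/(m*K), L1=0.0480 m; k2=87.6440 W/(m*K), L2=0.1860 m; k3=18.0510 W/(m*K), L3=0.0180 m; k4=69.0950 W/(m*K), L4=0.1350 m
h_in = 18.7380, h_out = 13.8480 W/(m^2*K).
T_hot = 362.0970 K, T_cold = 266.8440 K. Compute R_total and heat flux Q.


R_conv_in = 1/(18.7380*5.5500) = 0.0096
R_1 = 0.0480/(5.2820*5.5500) = 0.0016
R_2 = 0.1860/(87.6440*5.5500) = 0.0004
R_3 = 0.0180/(18.0510*5.5500) = 0.0002
R_4 = 0.1350/(69.0950*5.5500) = 0.0004
R_conv_out = 1/(13.8480*5.5500) = 0.0130
R_total = 0.0252 K/W
Q = 95.2530 / 0.0252 = 3783.1058 W

R_total = 0.0252 K/W, Q = 3783.1058 W


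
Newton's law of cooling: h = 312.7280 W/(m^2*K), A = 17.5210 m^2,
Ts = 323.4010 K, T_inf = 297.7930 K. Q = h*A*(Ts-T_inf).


dT = 25.6080 K
Q = 312.7280 * 17.5210 * 25.6080 = 140314.1010 W

140314.1010 W


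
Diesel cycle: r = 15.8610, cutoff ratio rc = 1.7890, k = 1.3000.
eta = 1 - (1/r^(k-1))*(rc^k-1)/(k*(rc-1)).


r^(k-1) = 2.2914
rc^k = 2.1301
eta = 0.5192 = 51.9177%

51.9177%


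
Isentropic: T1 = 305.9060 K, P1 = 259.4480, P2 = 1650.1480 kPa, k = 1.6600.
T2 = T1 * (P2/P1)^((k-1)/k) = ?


(k-1)/k = 0.3976
(P2/P1)^exp = 2.0867
T2 = 305.9060 * 2.0867 = 638.3237 K

638.3237 K


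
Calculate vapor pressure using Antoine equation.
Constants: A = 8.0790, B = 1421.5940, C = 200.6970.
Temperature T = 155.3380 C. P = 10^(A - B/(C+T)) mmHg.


C+T = 356.0350
B/(C+T) = 3.9928
log10(P) = 8.0790 - 3.9928 = 4.0862
P = 10^4.0862 = 12194.1345 mmHg

12194.1345 mmHg


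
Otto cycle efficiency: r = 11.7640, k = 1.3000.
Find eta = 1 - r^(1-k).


r^(k-1) = 2.0949
eta = 1 - 1/2.0949 = 0.5227 = 52.2654%

52.2654%


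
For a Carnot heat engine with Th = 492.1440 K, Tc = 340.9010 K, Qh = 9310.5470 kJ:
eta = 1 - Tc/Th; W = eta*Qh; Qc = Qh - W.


eta = 1 - 340.9010/492.1440 = 0.3073
W = 0.3073 * 9310.5470 = 2861.2663 kJ
Qc = 9310.5470 - 2861.2663 = 6449.2807 kJ

eta = 30.7315%, W = 2861.2663 kJ, Qc = 6449.2807 kJ


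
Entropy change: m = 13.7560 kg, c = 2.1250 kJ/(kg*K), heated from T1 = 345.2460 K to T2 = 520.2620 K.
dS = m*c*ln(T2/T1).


T2/T1 = 1.5069
ln(T2/T1) = 0.4101
dS = 13.7560 * 2.1250 * 0.4101 = 11.9871 kJ/K

11.9871 kJ/K


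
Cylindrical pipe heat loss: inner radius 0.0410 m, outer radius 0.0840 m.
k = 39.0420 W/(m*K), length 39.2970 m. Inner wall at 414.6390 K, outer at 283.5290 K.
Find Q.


dT = 131.1100 K
ln(ro/ri) = 0.7172
Q = 2*pi*39.0420*39.2970*131.1100 / 0.7172 = 1762137.4148 W

1762137.4148 W


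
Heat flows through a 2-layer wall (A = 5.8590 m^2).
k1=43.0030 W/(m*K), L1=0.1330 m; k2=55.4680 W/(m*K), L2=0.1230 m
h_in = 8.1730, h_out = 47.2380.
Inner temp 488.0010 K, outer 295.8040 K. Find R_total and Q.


R_conv_in = 1/(8.1730*5.8590) = 0.0209
R_1 = 0.1330/(43.0030*5.8590) = 0.0005
R_2 = 0.1230/(55.4680*5.8590) = 0.0004
R_conv_out = 1/(47.2380*5.8590) = 0.0036
R_total = 0.0254 K/W
Q = 192.1970 / 0.0254 = 7566.0386 W

R_total = 0.0254 K/W, Q = 7566.0386 W


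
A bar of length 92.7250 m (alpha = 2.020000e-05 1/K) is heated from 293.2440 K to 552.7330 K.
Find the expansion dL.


dT = 259.4890 K
dL = 2.020000e-05 * 92.7250 * 259.4890 = 0.486035 m
L_final = 93.211035 m

dL = 0.486035 m


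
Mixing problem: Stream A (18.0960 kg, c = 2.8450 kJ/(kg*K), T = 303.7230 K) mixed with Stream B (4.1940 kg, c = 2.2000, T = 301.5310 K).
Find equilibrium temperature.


num = 18418.7739
den = 60.7099
Tf = 303.3899 K

303.3899 K


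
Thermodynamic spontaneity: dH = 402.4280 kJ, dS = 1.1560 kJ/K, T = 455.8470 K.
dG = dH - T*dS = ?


T*dS = 455.8470 * 1.1560 = 526.9591 kJ
dG = 402.4280 - 526.9591 = -124.5311 kJ (spontaneous)

dG = -124.5311 kJ, spontaneous


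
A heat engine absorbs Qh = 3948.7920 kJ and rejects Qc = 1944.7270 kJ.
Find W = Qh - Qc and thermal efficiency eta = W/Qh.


W = 3948.7920 - 1944.7270 = 2004.0650 kJ
eta = 2004.0650 / 3948.7920 = 0.5075 = 50.7513%

W = 2004.0650 kJ, eta = 50.7513%


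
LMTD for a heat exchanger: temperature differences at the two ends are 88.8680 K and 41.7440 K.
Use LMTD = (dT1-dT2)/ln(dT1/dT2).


dT1/dT2 = 2.1289
ln(dT1/dT2) = 0.7556
LMTD = 47.1240 / 0.7556 = 62.3666 K

62.3666 K


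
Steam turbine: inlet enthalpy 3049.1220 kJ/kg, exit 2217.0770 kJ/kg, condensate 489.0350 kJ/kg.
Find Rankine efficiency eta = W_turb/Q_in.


W = 832.0450 kJ/kg
Q_in = 2560.0870 kJ/kg
eta = 0.3250 = 32.5007%

eta = 32.5007%


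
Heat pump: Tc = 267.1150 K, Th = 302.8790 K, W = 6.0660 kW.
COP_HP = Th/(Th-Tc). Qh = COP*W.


COP = 302.8790 / 35.7640 = 8.4688
Qh = 8.4688 * 6.0660 = 51.3719 kW

COP = 8.4688, Qh = 51.3719 kW


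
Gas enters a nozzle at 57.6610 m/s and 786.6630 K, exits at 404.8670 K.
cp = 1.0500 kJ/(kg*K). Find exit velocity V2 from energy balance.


dT = 381.7960 K
2*cp*1000*dT = 801771.6000
V1^2 = 3324.7909
V2 = sqrt(805096.3909) = 897.2716 m/s

897.2716 m/s


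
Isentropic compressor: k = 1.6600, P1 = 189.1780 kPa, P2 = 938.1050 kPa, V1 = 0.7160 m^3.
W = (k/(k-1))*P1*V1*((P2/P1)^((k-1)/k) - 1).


(k-1)/k = 0.3976
(P2/P1)^exp = 1.8901
W = 2.5152 * 189.1780 * 0.7160 * (1.8901 - 1) = 303.2281 kJ

303.2281 kJ


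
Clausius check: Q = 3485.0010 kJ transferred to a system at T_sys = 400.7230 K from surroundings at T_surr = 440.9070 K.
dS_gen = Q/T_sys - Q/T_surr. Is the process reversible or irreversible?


dS_sys = 3485.0010/400.7230 = 8.6968 kJ/K
dS_surr = -3485.0010/440.9070 = -7.9042 kJ/K
dS_gen = 8.6968 - 7.9042 = 0.7926 kJ/K (irreversible)

dS_gen = 0.7926 kJ/K, irreversible


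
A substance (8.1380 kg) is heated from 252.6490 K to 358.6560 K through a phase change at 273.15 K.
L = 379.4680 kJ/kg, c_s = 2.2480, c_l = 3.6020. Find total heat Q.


Q1 (sensible, solid) = 8.1380 * 2.2480 * 20.5010 = 375.0499 kJ
Q2 (latent) = 8.1380 * 379.4680 = 3088.1106 kJ
Q3 (sensible, liquid) = 8.1380 * 3.6020 * 85.5060 = 2506.4439 kJ
Q_total = 5969.6043 kJ

5969.6043 kJ


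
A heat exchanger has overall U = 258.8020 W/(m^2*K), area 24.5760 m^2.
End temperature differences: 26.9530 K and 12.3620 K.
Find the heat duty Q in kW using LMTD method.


LMTD = 18.7192 K
Q = 258.8020 * 24.5760 * 18.7192 = 119060.0201 W = 119.0600 kW

119.0600 kW


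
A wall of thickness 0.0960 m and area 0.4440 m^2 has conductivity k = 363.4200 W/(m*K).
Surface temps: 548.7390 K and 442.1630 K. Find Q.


dT = 106.5760 K
Q = 363.4200 * 0.4440 * 106.5760 / 0.0960 = 179134.8059 W

179134.8059 W


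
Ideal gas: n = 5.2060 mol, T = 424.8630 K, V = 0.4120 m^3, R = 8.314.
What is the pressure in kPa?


P = nRT/V = 5.2060 * 8.314 * 424.8630 / 0.4120
= 18389.2110 / 0.4120 = 44634.0072 Pa = 44.6340 kPa

44.6340 kPa


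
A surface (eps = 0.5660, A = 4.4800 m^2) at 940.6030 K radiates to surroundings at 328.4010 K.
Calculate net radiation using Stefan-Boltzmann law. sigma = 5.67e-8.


T^4 = 7.8275e+11
Tsurr^4 = 1.1631e+10
Q = 0.5660 * 5.67e-8 * 4.4800 * 7.7112e+11 = 110866.7440 W

110866.7440 W


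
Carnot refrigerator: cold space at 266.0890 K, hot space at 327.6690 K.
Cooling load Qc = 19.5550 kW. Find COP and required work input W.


COP = 266.0890 / 61.5800 = 4.3210
W = 19.5550 / 4.3210 = 4.5255 kW

COP = 4.3210, W = 4.5255 kW


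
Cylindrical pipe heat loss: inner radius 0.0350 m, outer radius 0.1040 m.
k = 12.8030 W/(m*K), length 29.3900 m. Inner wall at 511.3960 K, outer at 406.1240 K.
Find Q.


dT = 105.2720 K
ln(ro/ri) = 1.0890
Q = 2*pi*12.8030*29.3900*105.2720 / 1.0890 = 228538.3622 W

228538.3622 W


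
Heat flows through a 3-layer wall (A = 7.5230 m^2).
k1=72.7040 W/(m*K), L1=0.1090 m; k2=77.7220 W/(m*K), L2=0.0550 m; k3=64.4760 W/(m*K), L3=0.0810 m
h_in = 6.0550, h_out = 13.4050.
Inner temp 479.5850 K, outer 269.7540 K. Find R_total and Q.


R_conv_in = 1/(6.0550*7.5230) = 0.0220
R_1 = 0.1090/(72.7040*7.5230) = 0.0002
R_2 = 0.0550/(77.7220*7.5230) = 9.4065e-05
R_3 = 0.0810/(64.4760*7.5230) = 0.0002
R_conv_out = 1/(13.4050*7.5230) = 0.0099
R_total = 0.0323 K/W
Q = 209.8310 / 0.0323 = 6490.3846 W

R_total = 0.0323 K/W, Q = 6490.3846 W


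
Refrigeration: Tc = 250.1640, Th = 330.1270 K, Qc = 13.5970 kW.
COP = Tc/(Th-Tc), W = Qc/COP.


COP = 250.1640 / 79.9630 = 3.1285
W = 13.5970 / 3.1285 = 4.3462 kW

COP = 3.1285, W = 4.3462 kW


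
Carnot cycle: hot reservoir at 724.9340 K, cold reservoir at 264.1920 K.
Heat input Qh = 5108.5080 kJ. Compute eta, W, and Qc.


eta = 1 - 264.1920/724.9340 = 0.6356
W = 0.6356 * 5108.5080 = 3246.7841 kJ
Qc = 5108.5080 - 3246.7841 = 1861.7239 kJ

eta = 63.5564%, W = 3246.7841 kJ, Qc = 1861.7239 kJ


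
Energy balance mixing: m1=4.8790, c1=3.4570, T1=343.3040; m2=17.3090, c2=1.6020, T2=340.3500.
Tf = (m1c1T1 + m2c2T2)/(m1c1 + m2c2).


num = 15227.9779
den = 44.5957
Tf = 341.4672 K

341.4672 K


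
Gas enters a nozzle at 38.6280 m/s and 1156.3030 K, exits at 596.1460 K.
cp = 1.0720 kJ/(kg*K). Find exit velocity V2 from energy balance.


dT = 560.1570 K
2*cp*1000*dT = 1200976.6080
V1^2 = 1492.1224
V2 = sqrt(1202468.7304) = 1096.5714 m/s

1096.5714 m/s


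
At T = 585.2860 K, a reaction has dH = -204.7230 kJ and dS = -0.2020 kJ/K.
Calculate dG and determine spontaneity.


T*dS = 585.2860 * -0.2020 = -118.2278 kJ
dG = -204.7230 + 118.2278 = -86.4952 kJ (spontaneous)

dG = -86.4952 kJ, spontaneous


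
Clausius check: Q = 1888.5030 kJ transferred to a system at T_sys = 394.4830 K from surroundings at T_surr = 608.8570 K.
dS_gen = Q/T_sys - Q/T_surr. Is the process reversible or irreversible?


dS_sys = 1888.5030/394.4830 = 4.7873 kJ/K
dS_surr = -1888.5030/608.8570 = -3.1017 kJ/K
dS_gen = 4.7873 - 3.1017 = 1.6856 kJ/K (irreversible)

dS_gen = 1.6856 kJ/K, irreversible


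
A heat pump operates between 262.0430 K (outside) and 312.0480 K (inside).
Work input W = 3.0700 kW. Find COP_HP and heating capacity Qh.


COP = 312.0480 / 50.0050 = 6.2403
Qh = 6.2403 * 3.0700 = 19.1578 kW

COP = 6.2403, Qh = 19.1578 kW


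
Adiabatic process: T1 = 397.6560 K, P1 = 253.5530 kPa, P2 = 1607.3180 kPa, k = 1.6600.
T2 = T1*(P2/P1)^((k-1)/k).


(k-1)/k = 0.3976
(P2/P1)^exp = 2.0839
T2 = 397.6560 * 2.0839 = 828.6825 K

828.6825 K


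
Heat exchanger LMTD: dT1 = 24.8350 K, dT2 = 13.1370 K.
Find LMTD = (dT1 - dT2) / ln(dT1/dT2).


dT1/dT2 = 1.8905
ln(dT1/dT2) = 0.6368
LMTD = 11.6980 / 0.6368 = 18.3694 K

18.3694 K


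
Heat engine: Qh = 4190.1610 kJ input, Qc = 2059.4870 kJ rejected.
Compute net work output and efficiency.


W = 4190.1610 - 2059.4870 = 2130.6740 kJ
eta = 2130.6740 / 4190.1610 = 0.5085 = 50.8495%

W = 2130.6740 kJ, eta = 50.8495%


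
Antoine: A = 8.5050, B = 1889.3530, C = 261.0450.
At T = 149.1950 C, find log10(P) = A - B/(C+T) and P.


C+T = 410.2400
B/(C+T) = 4.6055
log10(P) = 8.5050 - 4.6055 = 3.8995
P = 10^3.8995 = 7934.4686 mmHg

7934.4686 mmHg


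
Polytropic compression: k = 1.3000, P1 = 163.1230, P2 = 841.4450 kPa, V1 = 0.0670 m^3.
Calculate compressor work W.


(k-1)/k = 0.2308
(P2/P1)^exp = 1.4602
W = 4.3333 * 163.1230 * 0.0670 * (1.4602 - 1) = 21.7972 kJ

21.7972 kJ


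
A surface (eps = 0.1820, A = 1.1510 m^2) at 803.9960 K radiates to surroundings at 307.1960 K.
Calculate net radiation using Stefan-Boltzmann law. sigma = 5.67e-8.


T^4 = 4.1785e+11
Tsurr^4 = 8.9056e+09
Q = 0.1820 * 5.67e-8 * 1.1510 * 4.0894e+11 = 4857.2348 W

4857.2348 W


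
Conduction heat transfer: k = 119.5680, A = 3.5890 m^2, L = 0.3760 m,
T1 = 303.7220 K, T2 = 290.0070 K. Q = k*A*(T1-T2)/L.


dT = 13.7150 K
Q = 119.5680 * 3.5890 * 13.7150 / 0.3760 = 15652.9569 W

15652.9569 W


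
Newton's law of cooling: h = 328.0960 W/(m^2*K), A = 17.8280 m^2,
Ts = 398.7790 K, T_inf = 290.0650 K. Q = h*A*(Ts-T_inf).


dT = 108.7140 K
Q = 328.0960 * 17.8280 * 108.7140 = 635900.3097 W

635900.3097 W


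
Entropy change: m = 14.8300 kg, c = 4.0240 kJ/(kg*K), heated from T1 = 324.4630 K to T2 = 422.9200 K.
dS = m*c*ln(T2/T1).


T2/T1 = 1.3034
ln(T2/T1) = 0.2650
dS = 14.8300 * 4.0240 * 0.2650 = 15.8148 kJ/K

15.8148 kJ/K


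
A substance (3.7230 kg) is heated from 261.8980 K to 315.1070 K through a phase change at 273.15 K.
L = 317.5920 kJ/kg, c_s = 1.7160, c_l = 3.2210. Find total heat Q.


Q1 (sensible, solid) = 3.7230 * 1.7160 * 11.2520 = 71.8853 kJ
Q2 (latent) = 3.7230 * 317.5920 = 1182.3950 kJ
Q3 (sensible, liquid) = 3.7230 * 3.2210 * 41.9570 = 503.1392 kJ
Q_total = 1757.4195 kJ

1757.4195 kJ


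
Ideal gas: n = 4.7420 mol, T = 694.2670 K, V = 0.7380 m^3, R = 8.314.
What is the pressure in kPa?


P = nRT/V = 4.7420 * 8.314 * 694.2670 / 0.7380
= 27371.4681 / 0.7380 = 37088.7102 Pa = 37.0887 kPa

37.0887 kPa


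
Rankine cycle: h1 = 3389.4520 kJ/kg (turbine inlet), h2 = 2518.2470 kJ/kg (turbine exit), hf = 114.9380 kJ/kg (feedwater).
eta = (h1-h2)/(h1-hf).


W = 871.2050 kJ/kg
Q_in = 3274.5140 kJ/kg
eta = 0.2661 = 26.6056%

eta = 26.6056%


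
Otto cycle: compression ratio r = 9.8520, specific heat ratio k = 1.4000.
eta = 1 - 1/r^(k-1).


r^(k-1) = 2.4969
eta = 1 - 1/2.4969 = 0.5995 = 59.9511%

59.9511%


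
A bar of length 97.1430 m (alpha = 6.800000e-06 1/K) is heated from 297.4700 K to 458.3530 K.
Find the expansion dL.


dT = 160.8830 K
dL = 6.800000e-06 * 97.1430 * 160.8830 = 0.106275 m
L_final = 97.249275 m

dL = 0.106275 m


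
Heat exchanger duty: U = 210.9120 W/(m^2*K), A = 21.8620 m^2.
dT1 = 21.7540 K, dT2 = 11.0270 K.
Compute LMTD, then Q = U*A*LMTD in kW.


LMTD = 15.7878 K
Q = 210.9120 * 21.8620 * 15.7878 = 72796.6547 W = 72.7967 kW

72.7967 kW


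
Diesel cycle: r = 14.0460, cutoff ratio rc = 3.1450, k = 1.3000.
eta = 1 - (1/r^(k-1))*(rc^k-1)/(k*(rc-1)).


r^(k-1) = 2.2094
rc^k = 4.4351
eta = 0.4424 = 44.2420%

44.2420%


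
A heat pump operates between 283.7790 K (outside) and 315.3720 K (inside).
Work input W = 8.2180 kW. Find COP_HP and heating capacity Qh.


COP = 315.3720 / 31.5930 = 9.9823
Qh = 9.9823 * 8.2180 = 82.0349 kW

COP = 9.9823, Qh = 82.0349 kW


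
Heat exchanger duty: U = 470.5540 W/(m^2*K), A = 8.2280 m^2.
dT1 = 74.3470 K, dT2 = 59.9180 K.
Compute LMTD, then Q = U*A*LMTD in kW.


LMTD = 66.8733 K
Q = 470.5540 * 8.2280 * 66.8733 = 258914.4254 W = 258.9144 kW

258.9144 kW


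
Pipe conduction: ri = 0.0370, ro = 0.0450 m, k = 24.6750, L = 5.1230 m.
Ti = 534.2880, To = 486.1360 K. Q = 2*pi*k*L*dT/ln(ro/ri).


dT = 48.1520 K
ln(ro/ri) = 0.1957
Q = 2*pi*24.6750*5.1230*48.1520 / 0.1957 = 195382.6414 W

195382.6414 W


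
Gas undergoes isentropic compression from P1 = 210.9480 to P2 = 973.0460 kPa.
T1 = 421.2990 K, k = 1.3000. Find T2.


(k-1)/k = 0.2308
(P2/P1)^exp = 1.4231
T2 = 421.2990 * 1.4231 = 599.5308 K

599.5308 K


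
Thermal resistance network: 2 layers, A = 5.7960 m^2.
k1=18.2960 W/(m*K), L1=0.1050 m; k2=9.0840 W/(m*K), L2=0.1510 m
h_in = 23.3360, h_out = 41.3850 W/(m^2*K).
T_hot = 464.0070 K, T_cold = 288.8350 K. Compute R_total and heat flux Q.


R_conv_in = 1/(23.3360*5.7960) = 0.0074
R_1 = 0.1050/(18.2960*5.7960) = 0.0010
R_2 = 0.1510/(9.0840*5.7960) = 0.0029
R_conv_out = 1/(41.3850*5.7960) = 0.0042
R_total = 0.0154 K/W
Q = 175.1720 / 0.0154 = 11359.6881 W

R_total = 0.0154 K/W, Q = 11359.6881 W
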